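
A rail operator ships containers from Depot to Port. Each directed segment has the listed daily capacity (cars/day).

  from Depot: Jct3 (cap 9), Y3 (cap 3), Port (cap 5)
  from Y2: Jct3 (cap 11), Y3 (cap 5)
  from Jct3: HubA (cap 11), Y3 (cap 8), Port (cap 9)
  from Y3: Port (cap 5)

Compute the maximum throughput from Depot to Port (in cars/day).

17

Augment Depot→Port: bottleneck 5, flow now 5.
Augment Depot→Jct3→Port: bottleneck 9, flow now 14.
Augment Depot→Y3→Port: bottleneck 3, flow now 17.
No augmenting path remains; maximum flow = 17.
In the residual graph, reachable from Depot: {Depot}.
Min-cut edges: Depot→Jct3 (9), Depot→Y3 (3), Depot→Port (5); capacity 9 + 3 + 5 = 17.
This cut is saturated, so no flow can exceed 17.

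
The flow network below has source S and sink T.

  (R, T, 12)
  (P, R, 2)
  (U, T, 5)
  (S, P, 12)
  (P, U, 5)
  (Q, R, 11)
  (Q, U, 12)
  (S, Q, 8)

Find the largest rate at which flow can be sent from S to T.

Augment S→P→R→T: bottleneck 2, flow now 2.
Augment S→P→U→T: bottleneck 5, flow now 7.
Augment S→Q→R→T: bottleneck 8, flow now 15.
No augmenting path remains; maximum flow = 15.
In the residual graph, reachable from S: {S, P}.
Min-cut edges: S→Q (8), P→R (2), P→U (5); capacity 8 + 2 + 5 = 15.
This cut is saturated, so no flow can exceed 15.

15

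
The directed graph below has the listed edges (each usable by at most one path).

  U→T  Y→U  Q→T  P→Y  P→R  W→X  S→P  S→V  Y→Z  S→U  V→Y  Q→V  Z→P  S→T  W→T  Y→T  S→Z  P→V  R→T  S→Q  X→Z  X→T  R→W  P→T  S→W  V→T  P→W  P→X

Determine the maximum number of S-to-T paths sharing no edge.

Assign every edge capacity 1; by Menger, the answer equals the max flow.
Path S→T (+1); total 1.
Path S→P→T (+1); total 2.
Path S→Q→T (+1); total 3.
Path S→U→T (+1); total 4.
Path S→V→T (+1); total 5.
Path S→W→T (+1); total 6.
Path S→Z→P→R→T (+1); total 7.
No residual S→T path; max flow = 7.
Certifying cut of size 7: {S→P, S→Q, S→T, S→U, S→V, S→W, S→Z}.

7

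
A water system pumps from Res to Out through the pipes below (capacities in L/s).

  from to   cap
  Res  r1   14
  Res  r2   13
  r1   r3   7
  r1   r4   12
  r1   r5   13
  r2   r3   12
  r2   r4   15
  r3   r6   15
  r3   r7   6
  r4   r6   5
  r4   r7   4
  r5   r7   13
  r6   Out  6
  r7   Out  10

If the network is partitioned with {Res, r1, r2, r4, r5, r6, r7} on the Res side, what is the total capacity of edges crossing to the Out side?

35

Edges leaving {Res, r1, r2, r4, r5, r6, r7}: r1→r3 (7), r2→r3 (12), r6→Out (6), r7→Out (10).
Cut capacity = 7 + 12 + 6 + 10 = 35.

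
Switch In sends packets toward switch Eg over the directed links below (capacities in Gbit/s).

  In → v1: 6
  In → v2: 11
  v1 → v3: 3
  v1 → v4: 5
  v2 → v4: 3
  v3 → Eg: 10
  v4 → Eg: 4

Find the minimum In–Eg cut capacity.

Augment In→v1→v3→Eg: bottleneck 3, flow now 3.
Augment In→v1→v4→Eg: bottleneck 3, flow now 6.
Augment In→v2→v4→Eg: bottleneck 1, flow now 7.
No augmenting path remains; maximum flow = 7.
By max-flow min-cut, the minimum cut capacity equals the max flow.
In the residual graph, reachable from In: {In, v1, v2, v4}.
Min-cut edges: v1→v3 (3), v4→Eg (4); capacity 3 + 4 = 7.

7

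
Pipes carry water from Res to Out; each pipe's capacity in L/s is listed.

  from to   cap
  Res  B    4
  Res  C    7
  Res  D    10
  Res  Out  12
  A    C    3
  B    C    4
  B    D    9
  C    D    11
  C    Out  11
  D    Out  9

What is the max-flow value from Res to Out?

Augment Res→Out: bottleneck 12, flow now 12.
Augment Res→C→Out: bottleneck 7, flow now 19.
Augment Res→D→Out: bottleneck 9, flow now 28.
Augment Res→B→C→Out: bottleneck 4, flow now 32.
No augmenting path remains; maximum flow = 32.
In the residual graph, reachable from Res: {Res, D}.
Min-cut edges: Res→B (4), Res→C (7), Res→Out (12), D→Out (9); capacity 4 + 7 + 12 + 9 = 32.
This cut is saturated, so no flow can exceed 32.

32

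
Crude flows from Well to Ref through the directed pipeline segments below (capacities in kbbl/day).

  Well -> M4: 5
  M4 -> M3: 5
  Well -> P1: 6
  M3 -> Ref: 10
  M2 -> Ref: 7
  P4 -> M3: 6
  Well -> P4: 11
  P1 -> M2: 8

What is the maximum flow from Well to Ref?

16

Augment Well→P1→M2→Ref: bottleneck 6, flow now 6.
Augment Well→P4→M3→Ref: bottleneck 6, flow now 12.
Augment Well→M4→M3→Ref: bottleneck 4, flow now 16.
No augmenting path remains; maximum flow = 16.
In the residual graph, reachable from Well: {Well, P4, M4, M3}.
Min-cut edges: Well→P1 (6), M3→Ref (10); capacity 6 + 10 = 16.
This cut is saturated, so no flow can exceed 16.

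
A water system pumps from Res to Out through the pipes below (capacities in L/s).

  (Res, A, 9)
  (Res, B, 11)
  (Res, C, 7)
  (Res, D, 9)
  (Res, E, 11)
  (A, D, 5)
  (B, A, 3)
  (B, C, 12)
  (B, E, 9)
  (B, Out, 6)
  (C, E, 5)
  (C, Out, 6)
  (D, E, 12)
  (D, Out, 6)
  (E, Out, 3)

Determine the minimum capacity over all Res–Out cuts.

Augment Res→B→Out: bottleneck 6, flow now 6.
Augment Res→C→Out: bottleneck 6, flow now 12.
Augment Res→D→Out: bottleneck 6, flow now 18.
Augment Res→E→Out: bottleneck 3, flow now 21.
No augmenting path remains; maximum flow = 21.
By max-flow min-cut, the minimum cut capacity equals the max flow.
In the residual graph, reachable from Res: {Res, A, B, C, D, E}.
Min-cut edges: B→Out (6), C→Out (6), D→Out (6), E→Out (3); capacity 6 + 6 + 6 + 3 = 21.

21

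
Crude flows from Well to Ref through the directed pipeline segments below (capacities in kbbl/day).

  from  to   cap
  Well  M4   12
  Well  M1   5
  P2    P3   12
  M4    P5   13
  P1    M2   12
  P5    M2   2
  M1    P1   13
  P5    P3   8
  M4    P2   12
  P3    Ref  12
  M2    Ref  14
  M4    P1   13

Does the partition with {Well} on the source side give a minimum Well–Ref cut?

Given cut capacity: 5 + 12 = 17.
Augment Well→M1→P1→M2→Ref: bottleneck 5, flow now 5.
Augment Well→M4→P5→M2→Ref: bottleneck 2, flow now 7.
Augment Well→M4→P5→P3→Ref: bottleneck 8, flow now 15.
Augment Well→M4→P1→M2→Ref: bottleneck 2, flow now 17.
No augmenting path remains; maximum flow = 17.
Cut capacity 17 equals the max flow, so it is a minimum cut.

Yes — it is a minimum cut (capacity 17).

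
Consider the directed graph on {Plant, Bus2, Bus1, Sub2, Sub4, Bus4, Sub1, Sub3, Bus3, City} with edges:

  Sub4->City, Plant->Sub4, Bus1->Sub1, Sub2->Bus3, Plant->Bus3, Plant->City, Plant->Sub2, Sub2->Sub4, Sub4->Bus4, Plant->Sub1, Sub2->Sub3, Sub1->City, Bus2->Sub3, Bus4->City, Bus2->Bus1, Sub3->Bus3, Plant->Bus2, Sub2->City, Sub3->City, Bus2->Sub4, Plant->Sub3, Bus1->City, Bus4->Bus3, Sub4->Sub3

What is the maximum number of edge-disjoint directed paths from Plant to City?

6

Assign every edge capacity 1; by Menger, the answer equals the max flow.
Path Plant→City (+1); total 1.
Path Plant→Sub2→City (+1); total 2.
Path Plant→Sub4→City (+1); total 3.
Path Plant→Sub1→City (+1); total 4.
Path Plant→Sub3→City (+1); total 5.
Path Plant→Bus2→Bus1→City (+1); total 6.
No residual Plant→City path; max flow = 6.
Certifying cut of size 6: {Plant→Bus2, Plant→City, Plant→Sub1, Plant→Sub2, Plant→Sub3, Plant→Sub4}.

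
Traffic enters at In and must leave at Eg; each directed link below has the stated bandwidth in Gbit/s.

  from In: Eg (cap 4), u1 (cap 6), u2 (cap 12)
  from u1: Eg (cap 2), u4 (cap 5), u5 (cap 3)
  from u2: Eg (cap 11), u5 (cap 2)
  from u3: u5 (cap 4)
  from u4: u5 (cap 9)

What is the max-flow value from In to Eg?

Augment In→Eg: bottleneck 4, flow now 4.
Augment In→u1→Eg: bottleneck 2, flow now 6.
Augment In→u2→Eg: bottleneck 11, flow now 17.
No augmenting path remains; maximum flow = 17.
In the residual graph, reachable from In: {In, u1, u2, u4, u5}.
Min-cut edges: In→Eg (4), u1→Eg (2), u2→Eg (11); capacity 4 + 2 + 11 = 17.
This cut is saturated, so no flow can exceed 17.

17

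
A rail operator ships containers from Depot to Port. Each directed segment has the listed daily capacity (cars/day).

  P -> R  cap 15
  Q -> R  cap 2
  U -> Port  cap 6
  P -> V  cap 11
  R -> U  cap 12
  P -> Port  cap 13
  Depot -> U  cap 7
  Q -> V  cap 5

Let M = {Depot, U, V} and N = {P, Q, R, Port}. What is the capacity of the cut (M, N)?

6

Edges leaving {Depot, U, V}: U→Port (6).
Cut capacity = 6 = 6.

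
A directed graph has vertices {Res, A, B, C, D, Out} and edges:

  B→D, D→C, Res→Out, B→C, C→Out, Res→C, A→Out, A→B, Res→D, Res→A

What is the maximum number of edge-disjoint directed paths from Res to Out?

3

Assign every edge capacity 1; by Menger, the answer equals the max flow.
Path Res→Out (+1); total 1.
Path Res→A→Out (+1); total 2.
Path Res→C→Out (+1); total 3.
No residual Res→Out path; max flow = 3.
Certifying cut of size 3: {C→Out, Res→A, Res→Out}.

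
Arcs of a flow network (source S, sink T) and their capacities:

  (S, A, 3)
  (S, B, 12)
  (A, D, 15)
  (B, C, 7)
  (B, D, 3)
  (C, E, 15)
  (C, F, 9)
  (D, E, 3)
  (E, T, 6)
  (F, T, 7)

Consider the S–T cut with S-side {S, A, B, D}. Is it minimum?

Given cut capacity: 7 + 3 = 10.
Augment S→A→D→E→T: bottleneck 3, flow now 3.
Augment S→B→C→E→T: bottleneck 3, flow now 6.
Augment S→B→C→F→T: bottleneck 4, flow now 10.
No augmenting path remains; maximum flow = 10.
Cut capacity 10 equals the max flow, so it is a minimum cut.

Yes — it is a minimum cut (capacity 10).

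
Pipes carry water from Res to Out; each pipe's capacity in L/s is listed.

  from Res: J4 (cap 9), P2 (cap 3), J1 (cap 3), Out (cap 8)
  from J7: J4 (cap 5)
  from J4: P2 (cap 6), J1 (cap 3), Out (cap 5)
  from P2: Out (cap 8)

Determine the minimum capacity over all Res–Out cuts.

Augment Res→Out: bottleneck 8, flow now 8.
Augment Res→J4→Out: bottleneck 5, flow now 13.
Augment Res→P2→Out: bottleneck 3, flow now 16.
Augment Res→J4→P2→Out: bottleneck 4, flow now 20.
No augmenting path remains; maximum flow = 20.
By max-flow min-cut, the minimum cut capacity equals the max flow.
In the residual graph, reachable from Res: {Res, J1}.
Min-cut edges: Res→J4 (9), Res→P2 (3), Res→Out (8); capacity 9 + 3 + 8 = 20.

20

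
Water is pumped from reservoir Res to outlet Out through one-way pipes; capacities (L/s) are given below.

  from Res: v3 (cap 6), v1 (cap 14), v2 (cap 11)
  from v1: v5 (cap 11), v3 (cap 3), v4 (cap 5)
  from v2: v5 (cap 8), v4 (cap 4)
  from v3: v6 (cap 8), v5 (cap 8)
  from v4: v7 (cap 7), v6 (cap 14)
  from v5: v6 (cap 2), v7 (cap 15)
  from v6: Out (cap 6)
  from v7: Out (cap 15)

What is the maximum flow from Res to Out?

21

Augment Res→v3→v6→Out: bottleneck 6, flow now 6.
Augment Res→v1→v4→v7→Out: bottleneck 5, flow now 11.
Augment Res→v1→v5→v7→Out: bottleneck 9, flow now 20.
Augment Res→v2→v4→v7→Out: bottleneck 1, flow now 21.
No augmenting path remains; maximum flow = 21.
In the residual graph, reachable from Res: {Res, v1, v2, v3, v4, v5, v6, v7}.
Min-cut edges: v6→Out (6), v7→Out (15); capacity 6 + 15 = 21.
This cut is saturated, so no flow can exceed 21.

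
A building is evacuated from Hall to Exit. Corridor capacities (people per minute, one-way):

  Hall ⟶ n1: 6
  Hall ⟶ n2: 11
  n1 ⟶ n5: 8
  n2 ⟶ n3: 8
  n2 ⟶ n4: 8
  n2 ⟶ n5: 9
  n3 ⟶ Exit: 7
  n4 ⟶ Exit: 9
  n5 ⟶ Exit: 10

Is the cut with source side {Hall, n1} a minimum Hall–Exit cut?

No — its capacity is 19, but the minimum cut has capacity 17.

Given cut capacity: 11 + 8 = 19.
Augment Hall→n1→n5→Exit: bottleneck 6, flow now 6.
Augment Hall→n2→n3→Exit: bottleneck 7, flow now 13.
Augment Hall→n2→n4→Exit: bottleneck 4, flow now 17.
No augmenting path remains; maximum flow = 17.
In the residual graph, reachable from Hall: {Hall}.
Min-cut edges: Hall→n1 (6), Hall→n2 (11); capacity 6 + 11 = 17.
Cut capacity 19 exceeds the max flow 17, so it is not minimum.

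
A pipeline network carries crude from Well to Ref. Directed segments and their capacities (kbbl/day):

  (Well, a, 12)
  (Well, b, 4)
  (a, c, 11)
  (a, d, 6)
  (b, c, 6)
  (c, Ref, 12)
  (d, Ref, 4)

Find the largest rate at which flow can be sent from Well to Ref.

16

Augment Well→a→c→Ref: bottleneck 11, flow now 11.
Augment Well→a→d→Ref: bottleneck 1, flow now 12.
Augment Well→b→c→Ref: bottleneck 1, flow now 13.
Augment Well→b→c→a→d→Ref: bottleneck 3, flow now 16. (uses reverse residual edge)
No augmenting path remains; maximum flow = 16.
In the residual graph, reachable from Well: {Well}.
Min-cut edges: Well→a (12), Well→b (4); capacity 12 + 4 = 16.
This cut is saturated, so no flow can exceed 16.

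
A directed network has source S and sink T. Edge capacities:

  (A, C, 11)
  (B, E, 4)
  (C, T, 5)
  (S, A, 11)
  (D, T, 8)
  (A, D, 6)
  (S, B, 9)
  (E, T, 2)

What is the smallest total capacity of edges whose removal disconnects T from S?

13

Augment S→A→C→T: bottleneck 5, flow now 5.
Augment S→A→D→T: bottleneck 6, flow now 11.
Augment S→B→E→T: bottleneck 2, flow now 13.
No augmenting path remains; maximum flow = 13.
By max-flow min-cut, the minimum cut capacity equals the max flow.
In the residual graph, reachable from S: {S, B, E}.
Min-cut edges: S→A (11), E→T (2); capacity 11 + 2 = 13.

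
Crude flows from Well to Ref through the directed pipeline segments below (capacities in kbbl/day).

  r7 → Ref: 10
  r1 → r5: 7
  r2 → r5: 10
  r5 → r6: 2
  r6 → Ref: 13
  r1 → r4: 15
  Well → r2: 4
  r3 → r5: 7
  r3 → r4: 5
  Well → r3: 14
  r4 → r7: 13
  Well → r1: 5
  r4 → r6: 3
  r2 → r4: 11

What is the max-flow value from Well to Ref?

Augment Well→r1→r4→r6→Ref: bottleneck 3, flow now 3.
Augment Well→r1→r4→r7→Ref: bottleneck 2, flow now 5.
Augment Well→r2→r4→r7→Ref: bottleneck 4, flow now 9.
Augment Well→r3→r4→r7→Ref: bottleneck 4, flow now 13.
Augment Well→r3→r5→r6→Ref: bottleneck 2, flow now 15.
No augmenting path remains; maximum flow = 15.
In the residual graph, reachable from Well: {Well, r1, r2, r3, r4, r5, r7}.
Min-cut edges: r4→r6 (3), r5→r6 (2), r7→Ref (10); capacity 3 + 2 + 10 = 15.
This cut is saturated, so no flow can exceed 15.

15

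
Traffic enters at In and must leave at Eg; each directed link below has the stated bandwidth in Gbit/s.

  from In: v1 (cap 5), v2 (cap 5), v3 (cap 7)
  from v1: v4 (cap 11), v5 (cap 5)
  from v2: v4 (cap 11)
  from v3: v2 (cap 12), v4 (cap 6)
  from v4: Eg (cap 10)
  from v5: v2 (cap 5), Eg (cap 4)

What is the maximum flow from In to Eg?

14

Augment In→v1→v4→Eg: bottleneck 5, flow now 5.
Augment In→v2→v4→Eg: bottleneck 5, flow now 10.
Augment In→v3→v4→v1→v5→Eg: bottleneck 4, flow now 14. (uses reverse residual edge)
No augmenting path remains; maximum flow = 14.
In the residual graph, reachable from In: {In, v1, v2, v3, v4, v5}.
Min-cut edges: v4→Eg (10), v5→Eg (4); capacity 10 + 4 = 14.
This cut is saturated, so no flow can exceed 14.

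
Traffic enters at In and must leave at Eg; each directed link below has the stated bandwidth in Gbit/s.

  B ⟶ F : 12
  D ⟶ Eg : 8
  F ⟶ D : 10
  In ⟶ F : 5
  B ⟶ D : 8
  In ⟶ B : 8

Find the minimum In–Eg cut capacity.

Augment In→F→D→Eg: bottleneck 5, flow now 5.
Augment In→B→D→Eg: bottleneck 3, flow now 8.
No augmenting path remains; maximum flow = 8.
By max-flow min-cut, the minimum cut capacity equals the max flow.
In the residual graph, reachable from In: {In, F, B, D}.
Min-cut edges: D→Eg (8); capacity 8 = 8.

8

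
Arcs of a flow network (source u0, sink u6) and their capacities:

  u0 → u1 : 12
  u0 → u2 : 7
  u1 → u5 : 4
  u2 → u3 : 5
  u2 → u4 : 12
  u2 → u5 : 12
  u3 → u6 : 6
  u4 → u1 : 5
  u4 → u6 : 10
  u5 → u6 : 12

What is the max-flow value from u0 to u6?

11

Augment u0→u1→u5→u6: bottleneck 4, flow now 4.
Augment u0→u2→u3→u6: bottleneck 5, flow now 9.
Augment u0→u2→u4→u6: bottleneck 2, flow now 11.
No augmenting path remains; maximum flow = 11.
In the residual graph, reachable from u0: {u0, u1}.
Min-cut edges: u0→u2 (7), u1→u5 (4); capacity 7 + 4 = 11.
This cut is saturated, so no flow can exceed 11.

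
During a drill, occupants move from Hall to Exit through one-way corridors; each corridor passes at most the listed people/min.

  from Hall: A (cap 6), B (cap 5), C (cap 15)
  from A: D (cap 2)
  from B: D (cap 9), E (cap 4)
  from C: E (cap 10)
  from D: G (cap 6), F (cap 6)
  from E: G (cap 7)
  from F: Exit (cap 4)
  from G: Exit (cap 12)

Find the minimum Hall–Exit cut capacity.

14

Augment Hall→A→D→F→Exit: bottleneck 2, flow now 2.
Augment Hall→B→D→F→Exit: bottleneck 2, flow now 4.
Augment Hall→B→D→G→Exit: bottleneck 3, flow now 7.
Augment Hall→C→E→G→Exit: bottleneck 7, flow now 14.
No augmenting path remains; maximum flow = 14.
By max-flow min-cut, the minimum cut capacity equals the max flow.
In the residual graph, reachable from Hall: {Hall, A, C, E}.
Min-cut edges: Hall→B (5), A→D (2), E→G (7); capacity 5 + 2 + 7 = 14.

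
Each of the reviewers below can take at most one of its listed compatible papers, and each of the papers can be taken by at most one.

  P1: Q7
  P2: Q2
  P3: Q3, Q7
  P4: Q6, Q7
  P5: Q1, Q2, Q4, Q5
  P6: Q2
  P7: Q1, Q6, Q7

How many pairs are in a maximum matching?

6

Unit-capacity flow: source→left, listed edges, right→sink; max matching = max flow.
Augmenting path P1→Q7 (+1); matched 1.
Augmenting path P2→Q2 (+1); matched 2.
Augmenting path P3→Q3 (+1); matched 3.
Augmenting path P4→Q6 (+1); matched 4.
Augmenting path P5→Q1 (+1); matched 5.
Augmenting path P7→Q1→P5→Q4 (+1); matched 6.
No augmenting path remains; maximum matching = 6.
König certificate: {P1, P3, P4, P5, P7, Q2} is a vertex cover of size 6 (every listed pair touches it), so no matching can be larger.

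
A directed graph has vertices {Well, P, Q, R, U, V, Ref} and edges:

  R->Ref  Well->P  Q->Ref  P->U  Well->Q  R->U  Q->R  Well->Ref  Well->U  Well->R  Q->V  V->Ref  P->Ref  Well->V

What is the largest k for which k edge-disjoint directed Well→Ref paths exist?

Assign every edge capacity 1; by Menger, the answer equals the max flow.
Path Well→Ref (+1); total 1.
Path Well→P→Ref (+1); total 2.
Path Well→Q→Ref (+1); total 3.
Path Well→R→Ref (+1); total 4.
Path Well→V→Ref (+1); total 5.
No residual Well→Ref path; max flow = 5.
Certifying cut of size 5: {Well→P, Well→Q, Well→R, Well→Ref, Well→V}.

5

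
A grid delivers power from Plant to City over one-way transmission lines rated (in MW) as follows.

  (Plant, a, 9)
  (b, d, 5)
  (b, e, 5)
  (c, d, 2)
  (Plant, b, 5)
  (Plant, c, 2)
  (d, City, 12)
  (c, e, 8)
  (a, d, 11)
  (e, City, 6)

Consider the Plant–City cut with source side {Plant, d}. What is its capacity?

Edges leaving {Plant, d}: Plant→a (9), Plant→b (5), Plant→c (2), d→City (12).
Cut capacity = 9 + 5 + 2 + 12 = 28.

28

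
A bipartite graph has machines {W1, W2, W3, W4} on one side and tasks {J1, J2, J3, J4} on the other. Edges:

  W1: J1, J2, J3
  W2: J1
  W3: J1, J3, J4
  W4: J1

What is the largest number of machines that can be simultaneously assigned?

3

Unit-capacity flow: source→left, listed edges, right→sink; max matching = max flow.
Augmenting path W1→J1 (+1); matched 1.
Augmenting path W3→J3 (+1); matched 2.
Augmenting path W2→J1→W1→J2 (+1); matched 3.
No augmenting path remains; maximum matching = 3.
König certificate: {W1, W3, J1} is a vertex cover of size 3 (every listed pair touches it), so no matching can be larger.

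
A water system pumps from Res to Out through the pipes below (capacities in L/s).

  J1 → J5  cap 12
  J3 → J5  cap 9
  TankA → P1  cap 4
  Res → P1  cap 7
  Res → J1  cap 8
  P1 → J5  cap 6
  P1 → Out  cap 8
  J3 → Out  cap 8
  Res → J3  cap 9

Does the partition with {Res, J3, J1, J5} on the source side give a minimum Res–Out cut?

Given cut capacity: 7 + 8 = 15.
Augment Res→J3→Out: bottleneck 8, flow now 8.
Augment Res→P1→Out: bottleneck 7, flow now 15.
No augmenting path remains; maximum flow = 15.
Cut capacity 15 equals the max flow, so it is a minimum cut.

Yes — it is a minimum cut (capacity 15).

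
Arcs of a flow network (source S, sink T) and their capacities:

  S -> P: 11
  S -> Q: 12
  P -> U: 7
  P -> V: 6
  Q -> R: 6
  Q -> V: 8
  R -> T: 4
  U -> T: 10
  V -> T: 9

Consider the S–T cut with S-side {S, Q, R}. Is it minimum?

No — its capacity is 23, but the minimum cut has capacity 20.

Given cut capacity: 11 + 8 + 4 = 23.
Augment S→P→U→T: bottleneck 7, flow now 7.
Augment S→P→V→T: bottleneck 4, flow now 11.
Augment S→Q→R→T: bottleneck 4, flow now 15.
Augment S→Q→V→T: bottleneck 5, flow now 20.
No augmenting path remains; maximum flow = 20.
In the residual graph, reachable from S: {S, P, Q, R, V}.
Min-cut edges: P→U (7), R→T (4), V→T (9); capacity 7 + 4 + 9 = 20.
Cut capacity 23 exceeds the max flow 20, so it is not minimum.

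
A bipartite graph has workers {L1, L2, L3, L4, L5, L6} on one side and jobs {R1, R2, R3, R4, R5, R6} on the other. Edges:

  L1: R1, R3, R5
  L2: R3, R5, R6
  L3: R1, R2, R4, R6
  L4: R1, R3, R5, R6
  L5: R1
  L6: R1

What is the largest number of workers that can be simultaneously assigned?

5

Unit-capacity flow: source→left, listed edges, right→sink; max matching = max flow.
Augmenting path L1→R1 (+1); matched 1.
Augmenting path L2→R3 (+1); matched 2.
Augmenting path L3→R2 (+1); matched 3.
Augmenting path L4→R5 (+1); matched 4.
Augmenting path L5→R1→L1→R3→L2→R6 (+1); matched 5.
No augmenting path remains; maximum matching = 5.
König certificate: {L1, L2, L3, L4, R1} is a vertex cover of size 5 (every listed pair touches it), so no matching can be larger.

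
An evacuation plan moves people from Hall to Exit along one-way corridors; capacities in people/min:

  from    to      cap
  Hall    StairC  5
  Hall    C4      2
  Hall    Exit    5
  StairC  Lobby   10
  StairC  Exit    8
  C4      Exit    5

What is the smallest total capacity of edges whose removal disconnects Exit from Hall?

12

Augment Hall→Exit: bottleneck 5, flow now 5.
Augment Hall→StairC→Exit: bottleneck 5, flow now 10.
Augment Hall→C4→Exit: bottleneck 2, flow now 12.
No augmenting path remains; maximum flow = 12.
By max-flow min-cut, the minimum cut capacity equals the max flow.
In the residual graph, reachable from Hall: {Hall}.
Min-cut edges: Hall→StairC (5), Hall→C4 (2), Hall→Exit (5); capacity 5 + 2 + 5 = 12.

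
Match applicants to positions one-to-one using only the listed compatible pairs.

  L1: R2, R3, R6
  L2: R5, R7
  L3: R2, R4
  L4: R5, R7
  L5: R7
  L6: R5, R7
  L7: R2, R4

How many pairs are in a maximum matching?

5

Unit-capacity flow: source→left, listed edges, right→sink; max matching = max flow.
Augmenting path L1→R2 (+1); matched 1.
Augmenting path L2→R5 (+1); matched 2.
Augmenting path L3→R4 (+1); matched 3.
Augmenting path L4→R7 (+1); matched 4.
Augmenting path L7→R2→L1→R3 (+1); matched 5.
No augmenting path remains; maximum matching = 5.
König certificate: {L1, L3, L7, R5, R7} is a vertex cover of size 5 (every listed pair touches it), so no matching can be larger.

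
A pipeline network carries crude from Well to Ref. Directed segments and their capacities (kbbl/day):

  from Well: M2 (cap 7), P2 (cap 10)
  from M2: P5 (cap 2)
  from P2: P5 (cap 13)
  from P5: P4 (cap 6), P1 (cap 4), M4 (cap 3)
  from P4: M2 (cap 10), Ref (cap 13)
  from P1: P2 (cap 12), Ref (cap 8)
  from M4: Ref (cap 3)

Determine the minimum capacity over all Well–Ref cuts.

12

Augment Well→M2→P5→P4→Ref: bottleneck 2, flow now 2.
Augment Well→P2→P5→P4→Ref: bottleneck 4, flow now 6.
Augment Well→P2→P5→P1→Ref: bottleneck 4, flow now 10.
Augment Well→P2→P5→M4→Ref: bottleneck 2, flow now 12.
No augmenting path remains; maximum flow = 12.
By max-flow min-cut, the minimum cut capacity equals the max flow.
In the residual graph, reachable from Well: {Well, M2}.
Min-cut edges: Well→P2 (10), M2→P5 (2); capacity 10 + 2 = 12.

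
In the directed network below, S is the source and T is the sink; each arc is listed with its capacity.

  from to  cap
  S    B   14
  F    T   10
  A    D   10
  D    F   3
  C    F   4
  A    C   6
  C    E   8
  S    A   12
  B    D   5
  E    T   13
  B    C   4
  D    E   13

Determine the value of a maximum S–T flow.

20

Augment S→A→C→E→T: bottleneck 6, flow now 6.
Augment S→A→D→E→T: bottleneck 6, flow now 12.
Augment S→B→C→E→T: bottleneck 1, flow now 13.
Augment S→B→C→F→T: bottleneck 3, flow now 16.
Augment S→B→D→F→T: bottleneck 3, flow now 19.
Augment S→B→D→E→C→F→T: bottleneck 1, flow now 20. (uses reverse residual edge)
No augmenting path remains; maximum flow = 20.
In the residual graph, reachable from S: {S, A, B, C, D, E}.
Min-cut edges: C→F (4), D→F (3), E→T (13); capacity 4 + 3 + 13 = 20.
This cut is saturated, so no flow can exceed 20.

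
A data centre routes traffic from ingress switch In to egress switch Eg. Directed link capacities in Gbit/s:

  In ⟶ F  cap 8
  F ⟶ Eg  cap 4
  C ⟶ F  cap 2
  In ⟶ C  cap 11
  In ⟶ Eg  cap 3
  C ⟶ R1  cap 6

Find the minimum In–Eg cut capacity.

Augment In→Eg: bottleneck 3, flow now 3.
Augment In→F→Eg: bottleneck 4, flow now 7.
No augmenting path remains; maximum flow = 7.
By max-flow min-cut, the minimum cut capacity equals the max flow.
In the residual graph, reachable from In: {In, C, F, R1}.
Min-cut edges: In→Eg (3), F→Eg (4); capacity 3 + 4 = 7.

7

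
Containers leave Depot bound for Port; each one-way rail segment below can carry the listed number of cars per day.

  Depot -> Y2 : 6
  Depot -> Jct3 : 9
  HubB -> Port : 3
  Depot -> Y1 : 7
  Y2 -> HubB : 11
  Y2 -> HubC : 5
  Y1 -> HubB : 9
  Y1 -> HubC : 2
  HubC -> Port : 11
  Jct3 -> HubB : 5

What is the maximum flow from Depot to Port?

10

Augment Depot→Y2→HubC→Port: bottleneck 5, flow now 5.
Augment Depot→Y2→HubB→Port: bottleneck 1, flow now 6.
Augment Depot→Y1→HubC→Port: bottleneck 2, flow now 8.
Augment Depot→Y1→HubB→Port: bottleneck 2, flow now 10.
No augmenting path remains; maximum flow = 10.
In the residual graph, reachable from Depot: {Depot, Y2, Y1, Jct3, HubB}.
Min-cut edges: Y2→HubC (5), Y1→HubC (2), HubB→Port (3); capacity 5 + 2 + 3 = 10.
This cut is saturated, so no flow can exceed 10.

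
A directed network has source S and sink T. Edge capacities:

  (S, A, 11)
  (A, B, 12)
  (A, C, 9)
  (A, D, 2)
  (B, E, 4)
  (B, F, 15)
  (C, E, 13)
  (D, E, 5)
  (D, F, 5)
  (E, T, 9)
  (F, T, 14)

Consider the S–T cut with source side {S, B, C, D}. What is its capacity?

Edges leaving {S, B, C, D}: S→A (11), B→E (4), B→F (15), C→E (13), D→E (5), D→F (5).
Cut capacity = 11 + 4 + 15 + 13 + 5 + 5 = 53.

53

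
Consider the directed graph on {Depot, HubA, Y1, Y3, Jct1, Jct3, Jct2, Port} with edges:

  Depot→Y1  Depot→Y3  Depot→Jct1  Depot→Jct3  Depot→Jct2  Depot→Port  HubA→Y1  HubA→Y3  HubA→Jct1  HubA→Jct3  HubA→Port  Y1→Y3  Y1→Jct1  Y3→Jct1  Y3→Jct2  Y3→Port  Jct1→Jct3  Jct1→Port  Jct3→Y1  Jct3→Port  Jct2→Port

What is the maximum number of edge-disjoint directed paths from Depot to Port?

5

Assign every edge capacity 1; by Menger, the answer equals the max flow.
Path Depot→Port (+1); total 1.
Path Depot→Y3→Port (+1); total 2.
Path Depot→Jct1→Port (+1); total 3.
Path Depot→Jct3→Port (+1); total 4.
Path Depot→Jct2→Port (+1); total 5.
No residual Depot→Port path; max flow = 5.
Certifying cut of size 5: {Depot→Port, Jct1→Port, Jct2→Port, Jct3→Port, Y3→Port}.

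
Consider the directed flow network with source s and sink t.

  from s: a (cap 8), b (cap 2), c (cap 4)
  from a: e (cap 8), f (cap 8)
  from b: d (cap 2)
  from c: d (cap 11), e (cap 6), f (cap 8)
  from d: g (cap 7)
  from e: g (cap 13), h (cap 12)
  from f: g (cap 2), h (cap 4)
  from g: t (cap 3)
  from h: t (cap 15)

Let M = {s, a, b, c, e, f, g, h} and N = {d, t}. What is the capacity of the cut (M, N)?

Edges leaving {s, a, b, c, e, f, g, h}: b→d (2), c→d (11), g→t (3), h→t (15).
Cut capacity = 2 + 11 + 3 + 15 = 31.

31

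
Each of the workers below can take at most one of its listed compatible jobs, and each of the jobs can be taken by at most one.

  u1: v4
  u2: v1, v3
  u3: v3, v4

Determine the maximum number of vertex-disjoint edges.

Unit-capacity flow: source→left, listed edges, right→sink; max matching = max flow.
Augmenting path u1→v4 (+1); matched 1.
Augmenting path u2→v1 (+1); matched 2.
Augmenting path u3→v3 (+1); matched 3.
No augmenting path remains; maximum matching = 3.
König certificate: {u1, u2, u3} is a vertex cover of size 3 (every listed pair touches it), so no matching can be larger.

3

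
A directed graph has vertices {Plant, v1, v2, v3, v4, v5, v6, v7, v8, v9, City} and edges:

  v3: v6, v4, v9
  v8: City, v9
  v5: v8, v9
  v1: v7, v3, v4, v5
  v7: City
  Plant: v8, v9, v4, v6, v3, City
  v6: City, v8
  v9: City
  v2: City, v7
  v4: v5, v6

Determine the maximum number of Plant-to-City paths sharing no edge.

4

Assign every edge capacity 1; by Menger, the answer equals the max flow.
Path Plant→City (+1); total 1.
Path Plant→v6→City (+1); total 2.
Path Plant→v8→City (+1); total 3.
Path Plant→v9→City (+1); total 4.
No residual Plant→City path; max flow = 4.
Certifying cut of size 4: {Plant→City, v6→City, v8→City, v9→City}.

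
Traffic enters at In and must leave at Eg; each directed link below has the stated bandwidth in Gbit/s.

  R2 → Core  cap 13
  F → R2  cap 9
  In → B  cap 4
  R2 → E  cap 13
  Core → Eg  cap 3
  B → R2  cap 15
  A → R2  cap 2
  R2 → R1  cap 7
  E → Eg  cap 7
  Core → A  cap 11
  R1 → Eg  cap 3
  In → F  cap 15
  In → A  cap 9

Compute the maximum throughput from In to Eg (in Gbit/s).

Augment In→A→R2→Core→Eg: bottleneck 2, flow now 2.
Augment In→B→R2→Core→Eg: bottleneck 1, flow now 3.
Augment In→B→R2→R1→Eg: bottleneck 3, flow now 6.
Augment In→F→R2→E→Eg: bottleneck 7, flow now 13.
No augmenting path remains; maximum flow = 13.
In the residual graph, reachable from In: {In, A, B, F, R2, Core, R1, E}.
Min-cut edges: Core→Eg (3), R1→Eg (3), E→Eg (7); capacity 3 + 3 + 7 = 13.
This cut is saturated, so no flow can exceed 13.

13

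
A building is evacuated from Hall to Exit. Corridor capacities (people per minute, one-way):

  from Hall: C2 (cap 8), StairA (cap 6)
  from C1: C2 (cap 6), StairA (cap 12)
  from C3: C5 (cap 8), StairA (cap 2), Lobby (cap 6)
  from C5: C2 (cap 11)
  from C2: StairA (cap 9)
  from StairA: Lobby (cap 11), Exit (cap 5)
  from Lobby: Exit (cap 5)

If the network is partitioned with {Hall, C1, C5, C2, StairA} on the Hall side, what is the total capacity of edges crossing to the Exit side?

Edges leaving {Hall, C1, C5, C2, StairA}: StairA→Lobby (11), StairA→Exit (5).
Cut capacity = 11 + 5 = 16.

16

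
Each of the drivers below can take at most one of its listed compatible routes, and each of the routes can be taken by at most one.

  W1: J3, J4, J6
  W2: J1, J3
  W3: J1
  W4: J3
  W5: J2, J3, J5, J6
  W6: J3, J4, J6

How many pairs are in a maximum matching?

Unit-capacity flow: source→left, listed edges, right→sink; max matching = max flow.
Augmenting path W1→J3 (+1); matched 1.
Augmenting path W2→J1 (+1); matched 2.
Augmenting path W5→J2 (+1); matched 3.
Augmenting path W6→J4 (+1); matched 4.
Augmenting path W4→J3→W1→J6 (+1); matched 5.
No augmenting path remains; maximum matching = 5.
König certificate: {W1, W5, W6, J1, J3} is a vertex cover of size 5 (every listed pair touches it), so no matching can be larger.

5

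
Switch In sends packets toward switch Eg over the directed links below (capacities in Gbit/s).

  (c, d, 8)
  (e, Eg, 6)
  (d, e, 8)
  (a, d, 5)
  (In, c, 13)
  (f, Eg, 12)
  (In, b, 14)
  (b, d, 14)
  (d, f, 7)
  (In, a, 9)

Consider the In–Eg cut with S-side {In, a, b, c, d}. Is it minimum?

Given cut capacity: 8 + 7 = 15.
Augment In→a→d→e→Eg: bottleneck 5, flow now 5.
Augment In→b→d→e→Eg: bottleneck 1, flow now 6.
Augment In→b→d→f→Eg: bottleneck 7, flow now 13.
No augmenting path remains; maximum flow = 13.
In the residual graph, reachable from In: {In, a, b, c, d, e}.
Min-cut edges: d→f (7), e→Eg (6); capacity 7 + 6 = 13.
Cut capacity 15 exceeds the max flow 13, so it is not minimum.

No — its capacity is 15, but the minimum cut has capacity 13.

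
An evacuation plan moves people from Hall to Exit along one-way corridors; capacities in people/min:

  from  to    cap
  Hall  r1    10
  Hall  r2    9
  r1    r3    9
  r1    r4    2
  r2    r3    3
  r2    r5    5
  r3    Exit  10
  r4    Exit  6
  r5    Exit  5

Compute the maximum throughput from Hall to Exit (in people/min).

17

Augment Hall→r1→r3→Exit: bottleneck 9, flow now 9.
Augment Hall→r1→r4→Exit: bottleneck 1, flow now 10.
Augment Hall→r2→r3→Exit: bottleneck 1, flow now 11.
Augment Hall→r2→r5→Exit: bottleneck 5, flow now 16.
Augment Hall→r2→r3→r1→r4→Exit: bottleneck 1, flow now 17. (uses reverse residual edge)
No augmenting path remains; maximum flow = 17.
In the residual graph, reachable from Hall: {Hall, r1, r2, r3}.
Min-cut edges: r1→r4 (2), r2→r5 (5), r3→Exit (10); capacity 2 + 5 + 10 = 17.
This cut is saturated, so no flow can exceed 17.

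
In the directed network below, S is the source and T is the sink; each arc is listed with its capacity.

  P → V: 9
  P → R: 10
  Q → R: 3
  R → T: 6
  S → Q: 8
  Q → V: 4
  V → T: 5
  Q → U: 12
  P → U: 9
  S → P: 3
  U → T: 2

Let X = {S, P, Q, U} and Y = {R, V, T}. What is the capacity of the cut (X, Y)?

Edges leaving {S, P, Q, U}: P→R (10), P→V (9), Q→R (3), Q→V (4), U→T (2).
Cut capacity = 10 + 9 + 3 + 4 + 2 = 28.

28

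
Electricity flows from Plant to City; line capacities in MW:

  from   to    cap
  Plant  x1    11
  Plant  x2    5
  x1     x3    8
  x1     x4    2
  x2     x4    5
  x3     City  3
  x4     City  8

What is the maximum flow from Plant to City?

Augment Plant→x1→x3→City: bottleneck 3, flow now 3.
Augment Plant→x1→x4→City: bottleneck 2, flow now 5.
Augment Plant→x2→x4→City: bottleneck 5, flow now 10.
No augmenting path remains; maximum flow = 10.
In the residual graph, reachable from Plant: {Plant, x1, x3}.
Min-cut edges: Plant→x2 (5), x1→x4 (2), x3→City (3); capacity 5 + 2 + 3 = 10.
This cut is saturated, so no flow can exceed 10.

10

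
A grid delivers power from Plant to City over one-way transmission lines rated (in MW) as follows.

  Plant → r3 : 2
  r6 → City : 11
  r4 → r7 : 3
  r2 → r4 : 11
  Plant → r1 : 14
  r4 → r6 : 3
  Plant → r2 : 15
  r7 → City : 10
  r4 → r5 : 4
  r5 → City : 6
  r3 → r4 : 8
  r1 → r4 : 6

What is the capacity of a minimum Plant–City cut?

10

Augment Plant→r1→r4→r5→City: bottleneck 4, flow now 4.
Augment Plant→r1→r4→r6→City: bottleneck 2, flow now 6.
Augment Plant→r2→r4→r6→City: bottleneck 1, flow now 7.
Augment Plant→r2→r4→r7→City: bottleneck 3, flow now 10.
No augmenting path remains; maximum flow = 10.
By max-flow min-cut, the minimum cut capacity equals the max flow.
In the residual graph, reachable from Plant: {Plant, r1, r2, r3, r4}.
Min-cut edges: r4→r5 (4), r4→r6 (3), r4→r7 (3); capacity 4 + 3 + 3 = 10.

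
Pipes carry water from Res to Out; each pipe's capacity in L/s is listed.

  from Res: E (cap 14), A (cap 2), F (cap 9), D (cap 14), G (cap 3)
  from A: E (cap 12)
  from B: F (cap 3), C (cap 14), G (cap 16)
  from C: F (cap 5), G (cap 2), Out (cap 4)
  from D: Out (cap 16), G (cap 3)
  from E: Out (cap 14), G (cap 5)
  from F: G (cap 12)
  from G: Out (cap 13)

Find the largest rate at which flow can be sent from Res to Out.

Augment Res→D→Out: bottleneck 14, flow now 14.
Augment Res→E→Out: bottleneck 14, flow now 28.
Augment Res→G→Out: bottleneck 3, flow now 31.
Augment Res→F→G→Out: bottleneck 9, flow now 40.
Augment Res→A→E→G→Out: bottleneck 1, flow now 41.
No augmenting path remains; maximum flow = 41.
In the residual graph, reachable from Res: {Res, A, E, F, G}.
Min-cut edges: Res→D (14), E→Out (14), G→Out (13); capacity 14 + 14 + 13 = 41.
This cut is saturated, so no flow can exceed 41.

41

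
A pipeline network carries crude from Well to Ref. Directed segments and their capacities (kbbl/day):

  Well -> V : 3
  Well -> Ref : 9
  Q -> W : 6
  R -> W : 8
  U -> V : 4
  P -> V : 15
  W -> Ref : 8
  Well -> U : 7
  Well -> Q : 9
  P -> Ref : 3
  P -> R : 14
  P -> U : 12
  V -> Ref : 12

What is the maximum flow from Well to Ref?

22

Augment Well→Ref: bottleneck 9, flow now 9.
Augment Well→V→Ref: bottleneck 3, flow now 12.
Augment Well→Q→W→Ref: bottleneck 6, flow now 18.
Augment Well→U→V→Ref: bottleneck 4, flow now 22.
No augmenting path remains; maximum flow = 22.
In the residual graph, reachable from Well: {Well, Q, U}.
Min-cut edges: Well→V (3), Well→Ref (9), Q→W (6), U→V (4); capacity 3 + 9 + 6 + 4 = 22.
This cut is saturated, so no flow can exceed 22.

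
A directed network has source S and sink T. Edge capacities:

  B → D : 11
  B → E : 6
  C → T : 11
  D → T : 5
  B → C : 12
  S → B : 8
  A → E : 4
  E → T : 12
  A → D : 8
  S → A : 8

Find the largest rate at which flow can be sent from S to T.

Augment S→A→D→T: bottleneck 5, flow now 5.
Augment S→A→E→T: bottleneck 3, flow now 8.
Augment S→B→C→T: bottleneck 8, flow now 16.
No augmenting path remains; maximum flow = 16.
In the residual graph, reachable from S: {S}.
Min-cut edges: S→A (8), S→B (8); capacity 8 + 8 = 16.
This cut is saturated, so no flow can exceed 16.

16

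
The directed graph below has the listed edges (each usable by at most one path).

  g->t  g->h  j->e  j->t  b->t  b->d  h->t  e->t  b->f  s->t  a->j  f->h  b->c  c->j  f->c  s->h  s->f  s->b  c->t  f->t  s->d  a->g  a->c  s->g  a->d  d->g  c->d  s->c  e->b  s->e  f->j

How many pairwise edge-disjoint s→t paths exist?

Assign every edge capacity 1; by Menger, the answer equals the max flow.
Path s→t (+1); total 1.
Path s→b→t (+1); total 2.
Path s→c→t (+1); total 3.
Path s→e→t (+1); total 4.
Path s→f→t (+1); total 5.
Path s→g→t (+1); total 6.
Path s→h→t (+1); total 7.
No residual s→t path; max flow = 7.
Certifying cut of size 7: {g→t, h→t, s→b, s→c, s→e, s→f, s→t}.

7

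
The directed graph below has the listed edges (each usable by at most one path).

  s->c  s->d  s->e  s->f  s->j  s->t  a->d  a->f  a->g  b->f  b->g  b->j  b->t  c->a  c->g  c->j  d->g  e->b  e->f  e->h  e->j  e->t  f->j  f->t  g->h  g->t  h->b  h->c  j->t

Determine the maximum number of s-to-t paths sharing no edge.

6

Assign every edge capacity 1; by Menger, the answer equals the max flow.
Path s→t (+1); total 1.
Path s→e→t (+1); total 2.
Path s→f→t (+1); total 3.
Path s→j→t (+1); total 4.
Path s→c→g→t (+1); total 5.
Path s→d→g→h→b→t (+1); total 6.
No residual s→t path; max flow = 6.
Certifying cut of size 6: {s→c, s→d, s→e, s→f, s→j, s→t}.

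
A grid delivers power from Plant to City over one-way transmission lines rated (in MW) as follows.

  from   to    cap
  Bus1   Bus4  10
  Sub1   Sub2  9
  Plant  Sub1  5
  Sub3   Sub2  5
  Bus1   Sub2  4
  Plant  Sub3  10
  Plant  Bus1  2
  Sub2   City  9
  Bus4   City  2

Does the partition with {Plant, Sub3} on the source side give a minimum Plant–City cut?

No — its capacity is 12, but the minimum cut has capacity 11.

Given cut capacity: 5 + 2 + 5 = 12.
Augment Plant→Sub1→Sub2→City: bottleneck 5, flow now 5.
Augment Plant→Sub3→Sub2→City: bottleneck 4, flow now 9.
Augment Plant→Bus1→Bus4→City: bottleneck 2, flow now 11.
No augmenting path remains; maximum flow = 11.
In the residual graph, reachable from Plant: {Plant, Sub1, Sub3, Sub2}.
Min-cut edges: Plant→Bus1 (2), Sub2→City (9); capacity 2 + 9 = 11.
Cut capacity 12 exceeds the max flow 11, so it is not minimum.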